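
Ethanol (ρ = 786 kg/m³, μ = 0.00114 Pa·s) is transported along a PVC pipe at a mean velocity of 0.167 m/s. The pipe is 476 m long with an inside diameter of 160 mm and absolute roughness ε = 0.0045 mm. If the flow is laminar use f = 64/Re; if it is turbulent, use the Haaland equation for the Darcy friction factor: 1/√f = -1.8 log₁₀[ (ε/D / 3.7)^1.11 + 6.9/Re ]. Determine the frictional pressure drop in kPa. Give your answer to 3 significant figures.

ΔP ≈ 0.858 kPa

Reynolds number Re = ρVD/μ = 786 · 0.167 · 0.16 / 0.00114 = 1.842e+04.
Re > 4000 → turbulent. Relative roughness ε/D = 4.5e-06/0.16 = 2.81e-05. Haaland: 1/√f = -1.8 log₁₀[(2.81e-05/3.7)^1.11 + 6.9/1.842e+04] = -1.8 log₁₀[2.08e-06 + 0.000375] = 6.163, so f = 0.02632.
Darcy-Weisbach: ΔP = f(L/D)(ρV²/2) = 0.02632·(476/0.16)·(786·0.167²/2) = 0.02632·2975·10.96 = 858.4 Pa.
ΔP = 858.4 Pa = 0.858 kPa.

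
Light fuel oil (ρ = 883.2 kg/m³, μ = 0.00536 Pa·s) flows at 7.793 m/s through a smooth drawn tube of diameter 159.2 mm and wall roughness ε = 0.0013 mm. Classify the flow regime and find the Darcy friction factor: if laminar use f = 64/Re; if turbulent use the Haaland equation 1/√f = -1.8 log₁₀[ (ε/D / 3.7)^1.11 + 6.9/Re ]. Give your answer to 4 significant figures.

f ≈ 0.01548

Re = ρVD/μ = 883.2·7.793·0.1592/0.00536 = 2.044e+05.
Re > 4000 → turbulent. ε/D = 1.3e-06/0.1592 = 8.17e-06; Haaland: 1/√f = -1.8 log₁₀[5.27e-07 + 3.38e-05] = 8.037, so f = 0.01548.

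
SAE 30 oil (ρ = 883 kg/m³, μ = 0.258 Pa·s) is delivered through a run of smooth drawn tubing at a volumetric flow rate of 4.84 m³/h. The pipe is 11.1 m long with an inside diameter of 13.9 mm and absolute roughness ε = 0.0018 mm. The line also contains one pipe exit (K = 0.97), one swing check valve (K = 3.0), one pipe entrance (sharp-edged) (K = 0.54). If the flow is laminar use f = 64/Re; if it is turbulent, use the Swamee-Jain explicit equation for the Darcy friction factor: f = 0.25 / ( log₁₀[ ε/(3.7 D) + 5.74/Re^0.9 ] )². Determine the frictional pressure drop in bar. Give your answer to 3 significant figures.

Q = 4.84 m³/h = 4.84/3600 = 0.001344 m³/s.
Cross-sectional area A = πD²/4 = π(0.0139)²/4 = 0.0001517 m²; mean velocity V = Q/A = 0.001344/0.0001517 = 8.86 m/s.
Reynolds number Re = ρVD/μ = 883 · 8.86 · 0.0139 / 0.258 = 421.5.
Re < 2300 → laminar flow, so f = 64/Re = 64/421.5 = 0.1518 (the turbulent correlation is not needed).
Total minor-loss coefficient ΣK = 1·0.97 + 1·3 + 1·0.54 = 4.51.
ΔP = [f·L/D + ΣK]·(ρV²/2) = [0.1518·11.1/0.0139 + 4.51]·(883·8.86²/2) = [121.3 + 4.51]·3.466e+04 = 4.359e+06 Pa.
ΔP = 4.359e+06 Pa = 43.6 bar.

ΔP ≈ 43.6 bar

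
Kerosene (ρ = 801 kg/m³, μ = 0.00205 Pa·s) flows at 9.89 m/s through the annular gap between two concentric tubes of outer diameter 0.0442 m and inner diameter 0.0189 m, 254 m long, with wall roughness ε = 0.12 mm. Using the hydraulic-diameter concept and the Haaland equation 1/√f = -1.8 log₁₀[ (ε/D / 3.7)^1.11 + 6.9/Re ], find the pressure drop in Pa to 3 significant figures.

ΔP ≈ 1.21×10^7 Pa

Hydraulic diameter D_h = 4A/P = D_o - D_i = 0.0442 - 0.0189 = 0.0253 m.
Re = ρVD_h/μ = 801·9.89·0.0253/0.00205 = 9.777e+04.
ε/D_h = 0.00012/0.0253 = 0.00474; Haaland gives 1/√f = -1.8 log₁₀[0.000616+7.06e-05] = 5.694, so f = 0.03085.
ΔP = f(L/D_h)(ρV²/2) = 0.03085·254/0.0253·3.917e+04 = 1.213e+07 Pa.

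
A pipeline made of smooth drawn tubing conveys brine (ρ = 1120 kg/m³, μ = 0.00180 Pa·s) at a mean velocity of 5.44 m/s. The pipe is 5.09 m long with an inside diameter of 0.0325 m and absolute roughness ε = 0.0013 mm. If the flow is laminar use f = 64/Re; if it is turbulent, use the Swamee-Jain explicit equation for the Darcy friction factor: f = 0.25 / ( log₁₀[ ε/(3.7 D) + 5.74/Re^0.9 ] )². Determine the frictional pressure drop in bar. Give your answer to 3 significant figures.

Reynolds number Re = ρVD/μ = 1120 · 5.44 · 0.0325 / 0.0018 = 1.1e+05.
Re > 4000 → turbulent. Relative roughness ε/D = 1.3e-06/0.0325 = 4e-05. Swamee-Jain: f = 0.25/(log₁₀[4e-05/3.7 + 5.74/1.1e+05^0.9])² = 0.25/(log₁₀[1.08e-05 + 0.000167])² = 0.25/(-3.751)² = 0.01777.
Darcy-Weisbach: ΔP = f(L/D)(ρV²/2) = 0.01777·(5.09/0.0325)·(1120·5.44²/2) = 0.01777·156.6·1.657e+04 = 4.612e+04 Pa.
ΔP = 4.612e+04 Pa = 0.461 bar.

ΔP ≈ 0.461 bar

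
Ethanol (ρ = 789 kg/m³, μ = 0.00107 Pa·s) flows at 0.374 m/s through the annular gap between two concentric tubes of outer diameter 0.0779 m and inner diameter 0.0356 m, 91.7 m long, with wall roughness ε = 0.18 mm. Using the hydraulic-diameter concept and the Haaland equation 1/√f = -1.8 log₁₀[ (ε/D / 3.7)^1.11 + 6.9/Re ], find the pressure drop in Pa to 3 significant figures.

ΔP ≈ 4260 Pa

Hydraulic diameter D_h = 4A/P = D_o - D_i = 0.0779 - 0.0356 = 0.0423 m.
Re = ρVD_h/μ = 789·0.374·0.0423/0.00107 = 1.167e+04.
ε/D_h = 0.00018/0.0423 = 0.00426; Haaland gives 1/√f = -1.8 log₁₀[0.000546+0.000591] = 5.299, so f = 0.03561.
ΔP = f(L/D_h)(ρV²/2) = 0.03561·91.7/0.0423·55.18 = 4260 Pa.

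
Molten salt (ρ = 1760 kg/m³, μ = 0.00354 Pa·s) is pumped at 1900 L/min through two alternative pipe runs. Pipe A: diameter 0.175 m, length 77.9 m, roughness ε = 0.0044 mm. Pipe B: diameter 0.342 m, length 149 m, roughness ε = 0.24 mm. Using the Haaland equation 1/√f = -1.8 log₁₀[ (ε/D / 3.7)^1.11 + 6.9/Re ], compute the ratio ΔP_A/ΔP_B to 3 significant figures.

ΔP_A/ΔP_B ≈ 11.6

Pipe A: V = Q/A = 0.03167/0.02405 = 1.317 m/s; Re = 1.145e+05; ε/D = 2.51e-05; Haaland → f = 0.01744; ΔP_A = f(L/D)(ρV²/2) = 1.184e+04 Pa.
Pipe B: V = Q/A = 0.03167/0.09186 = 0.3447 m/s; Re = 5.861e+04; ε/D = 0.000702; Haaland → f = 0.02233; ΔP_B = f(L/D)(ρV²/2) = 1017 Pa.
ΔP_A/ΔP_B = 1.184e+04/1017 = 11.6.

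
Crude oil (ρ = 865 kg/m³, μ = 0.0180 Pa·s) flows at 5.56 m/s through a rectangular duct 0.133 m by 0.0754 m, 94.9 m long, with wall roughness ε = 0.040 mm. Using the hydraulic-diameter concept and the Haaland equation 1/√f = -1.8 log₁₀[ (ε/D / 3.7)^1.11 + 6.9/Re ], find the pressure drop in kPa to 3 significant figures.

ΔP ≈ 330 kPa

Hydraulic diameter D_h = 4A/P = 4·(0.133·0.0754)/(2·(0.133+0.0754)) = 0.04011/0.4168 = 0.09624 m.
Re = ρVD_h/μ = 865·5.56·0.09624/0.018 = 2.571e+04.
ε/D_h = 4e-05/0.09624 = 0.000416; Haaland gives 1/√f = -1.8 log₁₀[4.13e-05+0.000268] = 6.316, so f = 0.02506.
ΔP = f(L/D_h)(ρV²/2) = 0.02506·94.9/0.09624·1.337e+04 = 3.304e+05 Pa.
ΔP = 330 kPa.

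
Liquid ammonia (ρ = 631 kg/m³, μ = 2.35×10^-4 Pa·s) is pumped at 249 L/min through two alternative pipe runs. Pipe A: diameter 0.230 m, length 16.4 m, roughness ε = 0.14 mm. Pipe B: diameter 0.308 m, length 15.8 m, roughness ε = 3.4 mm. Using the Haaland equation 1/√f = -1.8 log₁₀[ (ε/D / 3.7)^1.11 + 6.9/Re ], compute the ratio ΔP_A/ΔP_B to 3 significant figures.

Pipe A: V = Q/A = 0.00415/0.04155 = 0.09989 m/s; Re = 6.169e+04; ε/D = 0.000609; Haaland → f = 0.02187; ΔP_A = f(L/D)(ρV²/2) = 4.908 Pa.
Pipe B: V = Q/A = 0.00415/0.07451 = 0.0557 m/s; Re = 4.606e+04; ε/D = 0.011; Haaland → f = 0.04041; ΔP_B = f(L/D)(ρV²/2) = 2.029 Pa.
ΔP_A/ΔP_B = 4.908/2.029 = 2.42.

ΔP_A/ΔP_B ≈ 2.42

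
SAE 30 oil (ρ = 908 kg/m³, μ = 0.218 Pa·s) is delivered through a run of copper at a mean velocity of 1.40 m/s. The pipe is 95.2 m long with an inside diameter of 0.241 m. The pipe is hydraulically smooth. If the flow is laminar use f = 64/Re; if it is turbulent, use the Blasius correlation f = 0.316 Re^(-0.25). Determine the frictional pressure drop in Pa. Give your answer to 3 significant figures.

Reynolds number Re = ρVD/μ = 908 · 1.4 · 0.241 / 0.218 = 1405.
Re < 2300 → laminar flow, so f = 64/Re = 64/1405 = 0.04554 (the turbulent correlation is not needed).
Darcy-Weisbach: ΔP = f(L/D)(ρV²/2) = 0.04554·(95.2/0.241)·(908·1.4²/2) = 0.04554·395·889.8 = 1.601e+04 Pa.

ΔP ≈ 16000 Pa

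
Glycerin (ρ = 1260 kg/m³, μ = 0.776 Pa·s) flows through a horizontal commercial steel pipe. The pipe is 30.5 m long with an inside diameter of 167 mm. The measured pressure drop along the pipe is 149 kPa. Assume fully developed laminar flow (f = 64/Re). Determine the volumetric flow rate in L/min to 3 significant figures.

Q ≈ 7210 L/min

For laminar flow, f = 64/Re with Re = ρVD/μ, so Darcy-Weisbach reduces to ΔP = 32μLV/D². Solving for V: V = ΔP·D²/(32μL) = 1.49e+05·(0.167)²/(32·0.776·30.5) = 5.487 m/s.
Check: Re = ρVD/μ = 1260·5.487·0.167/0.776 = 1488 < 2300, so the laminar assumption holds.
Q = V·A = 5.487·(π/4·0.167²) = 0.1202 m³/s = 7210 L/min.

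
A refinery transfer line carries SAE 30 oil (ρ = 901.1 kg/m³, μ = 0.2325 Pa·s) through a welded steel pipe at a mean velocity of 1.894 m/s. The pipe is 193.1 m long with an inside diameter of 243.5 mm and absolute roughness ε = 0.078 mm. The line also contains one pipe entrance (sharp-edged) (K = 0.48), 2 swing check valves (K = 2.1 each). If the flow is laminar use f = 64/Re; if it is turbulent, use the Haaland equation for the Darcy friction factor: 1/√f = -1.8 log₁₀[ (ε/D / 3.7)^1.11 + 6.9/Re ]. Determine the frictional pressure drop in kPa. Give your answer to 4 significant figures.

Reynolds number Re = ρVD/μ = 901.1 · 1.894 · 0.2435 / 0.233 = 1787.
Re < 2300 → laminar flow, so f = 64/Re = 64/1787 = 0.03581 (the turbulent correlation is not needed).
Total minor-loss coefficient ΣK = 1·0.48 + 2·2.1 = 4.68.
ΔP = [f·L/D + ΣK]·(ρV²/2) = [0.03581·193.1/0.2435 + 4.68]·(901.1·1.894²/2) = [28.39 + 4.68]·1616 = 5.346e+04 Pa.
ΔP = 5.346e+04 Pa = 53.46 kPa.

ΔP ≈ 53.46 kPa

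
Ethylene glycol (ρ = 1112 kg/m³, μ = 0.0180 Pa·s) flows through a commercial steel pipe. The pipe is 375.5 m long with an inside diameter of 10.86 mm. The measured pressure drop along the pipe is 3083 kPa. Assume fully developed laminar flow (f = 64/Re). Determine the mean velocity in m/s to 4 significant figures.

For laminar flow, f = 64/Re with Re = ρVD/μ, so Darcy-Weisbach reduces to ΔP = 32μLV/D². Solving for V: V = ΔP·D²/(32μL) = 3.083e+06·(0.01086)²/(32·0.018·375.5) = 1.681 m/s.
Check: Re = ρVD/μ = 1112·1.681·0.01086/0.018 = 1128 < 2300, so the laminar assumption holds.

V ≈ 1.681 m/s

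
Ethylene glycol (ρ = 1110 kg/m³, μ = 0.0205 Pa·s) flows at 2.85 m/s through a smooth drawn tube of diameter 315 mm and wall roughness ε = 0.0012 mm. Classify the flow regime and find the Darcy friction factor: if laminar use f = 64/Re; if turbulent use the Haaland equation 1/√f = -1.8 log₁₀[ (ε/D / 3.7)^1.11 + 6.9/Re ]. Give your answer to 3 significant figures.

f ≈ 0.0209

Re = ρVD/μ = 1110·2.85·0.315/0.0205 = 4.861e+04.
Re > 4000 → turbulent. ε/D = 1.2e-06/0.315 = 3.81e-06; Haaland: 1/√f = -1.8 log₁₀[2.26e-07 + 0.000142] = 6.925, so f = 0.02085.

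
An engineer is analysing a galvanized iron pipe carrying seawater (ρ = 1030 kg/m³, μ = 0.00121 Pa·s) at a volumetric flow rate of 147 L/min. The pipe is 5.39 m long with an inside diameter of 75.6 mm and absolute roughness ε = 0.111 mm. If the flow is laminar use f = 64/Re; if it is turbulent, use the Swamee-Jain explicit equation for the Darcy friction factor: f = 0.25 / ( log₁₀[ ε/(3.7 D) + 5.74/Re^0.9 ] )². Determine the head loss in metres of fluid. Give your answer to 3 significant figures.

Q = 147 L/min = 147/60000 = 0.00245 m³/s.
Cross-sectional area A = πD²/4 = π(0.0756)²/4 = 0.004489 m²; mean velocity V = Q/A = 0.00245/0.004489 = 0.5458 m/s.
Reynolds number Re = ρVD/μ = 1030 · 0.5458 · 0.0756 / 0.00121 = 3.512e+04.
Re > 4000 → turbulent. Relative roughness ε/D = 0.000111/0.0756 = 0.00147. Swamee-Jain: f = 0.25/(log₁₀[0.00147/3.7 + 5.74/3.512e+04^0.9])² = 0.25/(log₁₀[0.000397 + 0.000465])² = 0.25/(-3.064)² = 0.02662.
Darcy-Weisbach: ΔP = f(L/D)(ρV²/2) = 0.02662·(5.39/0.0756)·(1030·0.5458²/2) = 0.02662·71.3·153.4 = 291.2 Pa.
Head loss h_f = ΔP/(ρg) = 291.2/(1030·9.81) = 0.0288 m.

h_f ≈ 0.0288 m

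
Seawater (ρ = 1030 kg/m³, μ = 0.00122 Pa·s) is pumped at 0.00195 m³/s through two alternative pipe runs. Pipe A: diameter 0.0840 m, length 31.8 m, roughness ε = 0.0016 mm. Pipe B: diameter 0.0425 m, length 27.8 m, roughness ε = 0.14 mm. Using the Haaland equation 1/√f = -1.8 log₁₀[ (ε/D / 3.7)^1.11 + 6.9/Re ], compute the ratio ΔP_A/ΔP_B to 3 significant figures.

Pipe A: V = Q/A = 0.00195/0.005542 = 0.3519 m/s; Re = 2.495e+04; ε/D = 1.9e-05; Haaland → f = 0.02441; ΔP_A = f(L/D)(ρV²/2) = 589.1 Pa.
Pipe B: V = Q/A = 0.00195/0.001419 = 1.375 m/s; Re = 4.932e+04; ε/D = 0.00329; Haaland → f = 0.02906; ΔP_B = f(L/D)(ρV²/2) = 1.85e+04 Pa.
ΔP_A/ΔP_B = 589.1/1.85e+04 = 0.0318.

ΔP_A/ΔP_B ≈ 0.0318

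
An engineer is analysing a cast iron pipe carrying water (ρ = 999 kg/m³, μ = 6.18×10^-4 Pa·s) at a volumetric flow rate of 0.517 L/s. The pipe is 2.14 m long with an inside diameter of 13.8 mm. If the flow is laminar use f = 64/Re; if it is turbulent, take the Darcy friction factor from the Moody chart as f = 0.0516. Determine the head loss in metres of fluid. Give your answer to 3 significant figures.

h_f ≈ 4.87 m

Q = 0.517 L/s = 0.517/1000 = 0.000517 m³/s.
Cross-sectional area A = πD²/4 = π(0.0138)²/4 = 0.0001496 m²; mean velocity V = Q/A = 0.000517/0.0001496 = 3.457 m/s.
Reynolds number Re = ρVD/μ = 999 · 3.457 · 0.0138 / 0.000618 = 7.711e+04.
Re > 4000 → turbulent; use the Moody-chart value f = 0.0516.
Darcy-Weisbach: ΔP = f(L/D)(ρV²/2) = 0.0516·(2.14/0.0138)·(999·3.457²/2) = 0.0516·155.1·5968 = 4.775e+04 Pa.
Head loss h_f = ΔP/(ρg) = 4.775e+04/(999·9.81) = 4.87 m.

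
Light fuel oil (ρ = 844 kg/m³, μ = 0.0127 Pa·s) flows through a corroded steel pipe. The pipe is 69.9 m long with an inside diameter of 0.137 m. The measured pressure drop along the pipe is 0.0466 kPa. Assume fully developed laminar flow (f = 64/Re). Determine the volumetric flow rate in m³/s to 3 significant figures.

For laminar flow, f = 64/Re with Re = ρVD/μ, so Darcy-Weisbach reduces to ΔP = 32μLV/D². Solving for V: V = ΔP·D²/(32μL) = 46.6·(0.137)²/(32·0.0127·69.9) = 0.03079 m/s.
Check: Re = ρVD/μ = 844·0.03079·0.137/0.0127 = 280.3 < 2300, so the laminar assumption holds.
Q = V·A = 0.03079·(π/4·0.137²) = 0.0004539 m³/s = 4.54×10^-4 m³/s.

Q ≈ 4.54×10^-4 m³/s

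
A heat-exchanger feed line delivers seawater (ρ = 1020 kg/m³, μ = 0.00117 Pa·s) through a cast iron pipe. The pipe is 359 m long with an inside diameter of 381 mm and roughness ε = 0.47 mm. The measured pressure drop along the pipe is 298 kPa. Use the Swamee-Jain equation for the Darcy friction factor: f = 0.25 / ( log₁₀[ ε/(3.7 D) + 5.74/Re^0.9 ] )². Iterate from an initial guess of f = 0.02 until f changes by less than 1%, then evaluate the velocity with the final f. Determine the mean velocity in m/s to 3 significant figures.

V ≈ 5.45 m/s

Rearranging Darcy-Weisbach: V = √(2·ΔP·D/(f·L·ρ)). With ε/D = 0.00047/0.381 = 0.00123, iterate starting from f = 0.02:
  f = 0.02 → V = √(2·2.98e+05·0.381/(0.02·359·1020)) = 5.568 m/s; Re = ρVD/μ = 1.85e+06; f → 0.02088
  f = 0.02088 → V = 5.45 m/s; Re = 1.81e+06; f → 0.02088
Converged (Δf/f < 1%). With the final f = 0.02088: V = √(2·2.98e+05·0.381/(0.02088·359·1020)) = 5.449 m/s.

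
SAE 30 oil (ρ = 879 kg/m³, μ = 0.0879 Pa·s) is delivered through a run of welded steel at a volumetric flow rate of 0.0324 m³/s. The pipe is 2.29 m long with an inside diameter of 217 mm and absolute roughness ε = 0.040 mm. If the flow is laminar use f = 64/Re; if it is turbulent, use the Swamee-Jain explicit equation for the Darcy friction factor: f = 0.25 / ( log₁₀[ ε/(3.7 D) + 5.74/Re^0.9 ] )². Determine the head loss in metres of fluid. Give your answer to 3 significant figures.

h_f ≈ 0.0139 m

Cross-sectional area A = πD²/4 = π(0.217)²/4 = 0.03698 m²; mean velocity V = Q/A = 0.0324/0.03698 = 0.8761 m/s.
Reynolds number Re = ρVD/μ = 879 · 0.8761 · 0.217 / 0.0879 = 1901.
Re < 2300 → laminar flow, so f = 64/Re = 64/1901 = 0.03367 (the turbulent correlation is not needed).
Darcy-Weisbach: ΔP = f(L/D)(ρV²/2) = 0.03367·(2.29/0.217)·(879·0.8761²/2) = 0.03367·10.55·337.3 = 119.8 Pa.
Head loss h_f = ΔP/(ρg) = 119.8/(879·9.81) = 0.0139 m.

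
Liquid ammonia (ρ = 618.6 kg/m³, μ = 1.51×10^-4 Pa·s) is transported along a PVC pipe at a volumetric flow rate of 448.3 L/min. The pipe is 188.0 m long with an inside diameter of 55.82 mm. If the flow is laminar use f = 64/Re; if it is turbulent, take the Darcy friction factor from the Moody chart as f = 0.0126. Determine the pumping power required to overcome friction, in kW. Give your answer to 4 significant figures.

P ≈ 0.9142 kW

Q = 448.3 L/min = 448.3/60000 = 0.007472 m³/s.
Cross-sectional area A = πD²/4 = π(0.05582)²/4 = 0.002447 m²; mean velocity V = Q/A = 0.007472/0.002447 = 3.053 m/s.
Reynolds number Re = ρVD/μ = 618.6 · 3.053 · 0.05582 / 0.000151 = 6.982e+05.
Re > 4000 → turbulent; use the Moody-chart value f = 0.0126.
Darcy-Weisbach: ΔP = f(L/D)(ρV²/2) = 0.0126·(188/0.05582)·(618.6·3.053²/2) = 0.0126·3368·2883 = 1.224e+05 Pa.
Pumping power P = QΔP = 0.007472·1.224e+05 = 914.18 W = 0.9142 kW.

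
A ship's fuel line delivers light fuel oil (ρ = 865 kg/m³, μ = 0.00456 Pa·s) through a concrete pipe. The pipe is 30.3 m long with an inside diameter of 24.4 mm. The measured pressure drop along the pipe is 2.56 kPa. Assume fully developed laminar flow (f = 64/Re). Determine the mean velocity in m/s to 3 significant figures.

V ≈ 0.345 m/s

For laminar flow, f = 64/Re with Re = ρVD/μ, so Darcy-Weisbach reduces to ΔP = 32μLV/D². Solving for V: V = ΔP·D²/(32μL) = 2560·(0.0244)²/(32·0.00456·30.3) = 0.3447 m/s.
Check: Re = ρVD/μ = 865·0.3447·0.0244/0.00456 = 1596 < 2300, so the laminar assumption holds.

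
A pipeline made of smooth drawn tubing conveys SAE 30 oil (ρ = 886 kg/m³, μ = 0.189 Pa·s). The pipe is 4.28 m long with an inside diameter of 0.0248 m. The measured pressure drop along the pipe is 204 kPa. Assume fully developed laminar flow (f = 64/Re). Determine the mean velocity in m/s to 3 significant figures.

V ≈ 4.85 m/s

For laminar flow, f = 64/Re with Re = ρVD/μ, so Darcy-Weisbach reduces to ΔP = 32μLV/D². Solving for V: V = ΔP·D²/(32μL) = 2.04e+05·(0.0248)²/(32·0.189·4.28) = 4.847 m/s.
Check: Re = ρVD/μ = 886·4.847·0.0248/0.189 = 563.5 < 2300, so the laminar assumption holds.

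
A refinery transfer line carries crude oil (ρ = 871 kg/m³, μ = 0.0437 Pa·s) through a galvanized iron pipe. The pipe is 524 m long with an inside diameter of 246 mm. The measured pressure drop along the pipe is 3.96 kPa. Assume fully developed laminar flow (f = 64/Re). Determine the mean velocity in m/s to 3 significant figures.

For laminar flow, f = 64/Re with Re = ρVD/μ, so Darcy-Weisbach reduces to ΔP = 32μLV/D². Solving for V: V = ΔP·D²/(32μL) = 3960·(0.246)²/(32·0.0437·524) = 0.327 m/s.
Check: Re = ρVD/μ = 871·0.327·0.246/0.0437 = 1604 < 2300, so the laminar assumption holds.

V ≈ 0.327 m/s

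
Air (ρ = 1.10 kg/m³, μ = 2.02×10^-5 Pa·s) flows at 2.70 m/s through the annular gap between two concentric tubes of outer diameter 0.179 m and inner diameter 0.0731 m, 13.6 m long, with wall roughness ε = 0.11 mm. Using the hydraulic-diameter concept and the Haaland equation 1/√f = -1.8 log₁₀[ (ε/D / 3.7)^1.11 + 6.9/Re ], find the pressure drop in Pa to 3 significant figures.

ΔP ≈ 15.0 Pa

Hydraulic diameter D_h = 4A/P = D_o - D_i = 0.179 - 0.0731 = 0.1059 m.
Re = ρVD_h/μ = 1.1·2.7·0.1059/2.02e-05 = 1.557e+04.
ε/D_h = 0.00011/0.1059 = 0.00104; Haaland gives 1/√f = -1.8 log₁₀[0.000114+0.000443] = 5.857, so f = 0.02915.
ΔP = f(L/D_h)(ρV²/2) = 0.02915·13.6/0.1059·4.01 = 15.01 Pa.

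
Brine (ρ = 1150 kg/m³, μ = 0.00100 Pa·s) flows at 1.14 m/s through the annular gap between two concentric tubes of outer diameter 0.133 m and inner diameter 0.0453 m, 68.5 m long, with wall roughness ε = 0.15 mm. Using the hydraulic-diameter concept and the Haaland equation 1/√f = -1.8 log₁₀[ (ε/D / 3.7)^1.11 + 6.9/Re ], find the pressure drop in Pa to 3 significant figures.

ΔP ≈ 14000 Pa

Hydraulic diameter D_h = 4A/P = D_o - D_i = 0.133 - 0.0453 = 0.0877 m.
Re = ρVD_h/μ = 1150·1.14·0.0877/0.001 = 1.15e+05.
ε/D_h = 0.00015/0.0877 = 0.00171; Haaland gives 1/√f = -1.8 log₁₀[0.000199+6e-05] = 6.457, so f = 0.02398.
ΔP = f(L/D_h)(ρV²/2) = 0.02398·68.5/0.0877·747.3 = 1.4e+04 Pa.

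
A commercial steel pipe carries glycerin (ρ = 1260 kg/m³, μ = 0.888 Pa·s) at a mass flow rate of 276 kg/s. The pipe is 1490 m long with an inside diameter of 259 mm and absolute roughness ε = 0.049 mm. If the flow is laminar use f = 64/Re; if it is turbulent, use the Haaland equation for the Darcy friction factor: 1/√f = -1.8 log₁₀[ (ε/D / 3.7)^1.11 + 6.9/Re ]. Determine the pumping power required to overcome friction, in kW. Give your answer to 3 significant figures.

P ≈ 575 kW

A = πD²/4 = π(0.259)²/4 = 0.05269 m²; mean velocity V = ṁ/(ρA) = 276/(1260 · 0.05269) = 4.158 m/s.
Reynolds number Re = ρVD/μ = 1260 · 4.158 · 0.259 / 0.888 = 1528.
Re < 2300 → laminar flow, so f = 64/Re = 64/1528 = 0.04189 (the turbulent correlation is not needed).
Darcy-Weisbach: ΔP = f(L/D)(ρV²/2) = 0.04189·(1490/0.259)·(1260·4.158²/2) = 0.04189·5753·1.089e+04 = 2.624e+06 Pa.
Q = ṁ/ρ = 276/1260 = 0.219 m³/s.
Pumping power P = QΔP = 0.219·2.624e+06 = 574800 W = 575 kW.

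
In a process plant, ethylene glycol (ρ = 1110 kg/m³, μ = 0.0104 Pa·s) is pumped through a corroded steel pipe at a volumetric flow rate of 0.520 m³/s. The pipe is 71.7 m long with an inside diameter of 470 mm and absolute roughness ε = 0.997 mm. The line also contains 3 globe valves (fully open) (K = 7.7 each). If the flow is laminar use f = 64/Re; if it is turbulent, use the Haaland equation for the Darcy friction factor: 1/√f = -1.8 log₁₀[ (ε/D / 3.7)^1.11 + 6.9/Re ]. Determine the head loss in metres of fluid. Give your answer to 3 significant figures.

h_f ≈ 12.3 m

Cross-sectional area A = πD²/4 = π(0.47)²/4 = 0.1735 m²; mean velocity V = Q/A = 0.52/0.1735 = 2.997 m/s.
Reynolds number Re = ρVD/μ = 1110 · 2.997 · 0.47 / 0.0104 = 1.504e+05.
Re > 4000 → turbulent. Relative roughness ε/D = 0.000997/0.47 = 0.00212. Haaland: 1/√f = -1.8 log₁₀[(0.00212/3.7)^1.11 + 6.9/1.504e+05] = -1.8 log₁₀[0.000252 + 4.59e-05] = 6.346, so f = 0.02483.
Total minor-loss coefficient ΣK = 3·7.7 = 23.1.
ΔP = [f·L/D + ΣK]·(ρV²/2) = [0.02483·71.7/0.47 + 23.1]·(1110·2.997²/2) = [3.788 + 23.1]·4986 = 1.341e+05 Pa.
Head loss h_f = ΔP/(ρg) = 1.341e+05/(1110·9.81) = 12.3 m.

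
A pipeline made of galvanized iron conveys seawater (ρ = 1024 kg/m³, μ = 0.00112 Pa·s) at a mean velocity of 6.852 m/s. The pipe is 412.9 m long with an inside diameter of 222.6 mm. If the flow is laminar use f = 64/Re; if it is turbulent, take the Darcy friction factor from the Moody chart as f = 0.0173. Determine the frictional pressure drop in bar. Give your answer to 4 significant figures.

ΔP ≈ 7.714 bar

Reynolds number Re = ρVD/μ = 1024 · 6.852 · 0.2226 / 0.00112 = 1.395e+06.
Re > 4000 → turbulent; use the Moody-chart value f = 0.0173.
Darcy-Weisbach: ΔP = f(L/D)(ρV²/2) = 0.0173·(412.9/0.2226)·(1024·6.852²/2) = 0.0173·1855·2.404e+04 = 7.714e+05 Pa.
ΔP = 7.714e+05 Pa = 7.714 bar.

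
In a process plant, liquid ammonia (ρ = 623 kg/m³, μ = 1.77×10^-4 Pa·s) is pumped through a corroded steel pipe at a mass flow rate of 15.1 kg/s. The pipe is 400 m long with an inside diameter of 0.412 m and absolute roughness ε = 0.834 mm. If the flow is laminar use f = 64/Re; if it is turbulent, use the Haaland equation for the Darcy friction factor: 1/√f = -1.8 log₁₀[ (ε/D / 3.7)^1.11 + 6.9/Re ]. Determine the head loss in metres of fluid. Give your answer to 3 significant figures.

h_f ≈ 0.0395 m

A = πD²/4 = π(0.412)²/4 = 0.1333 m²; mean velocity V = ṁ/(ρA) = 15.1/(623 · 0.1333) = 0.1818 m/s.
Reynolds number Re = ρVD/μ = 623 · 0.1818 · 0.412 / 0.000177 = 2.636e+05.
Re > 4000 → turbulent. Relative roughness ε/D = 0.000834/0.412 = 0.00202. Haaland: 1/√f = -1.8 log₁₀[(0.00202/3.7)^1.11 + 6.9/2.636e+05] = -1.8 log₁₀[0.000239 + 2.62e-05] = 6.436, so f = 0.02414.
Darcy-Weisbach: ΔP = f(L/D)(ρV²/2) = 0.02414·(400/0.412)·(623·0.1818²/2) = 0.02414·970.9·10.3 = 241.3 Pa.
Head loss h_f = ΔP/(ρg) = 241.3/(623·9.81) = 0.0395 m.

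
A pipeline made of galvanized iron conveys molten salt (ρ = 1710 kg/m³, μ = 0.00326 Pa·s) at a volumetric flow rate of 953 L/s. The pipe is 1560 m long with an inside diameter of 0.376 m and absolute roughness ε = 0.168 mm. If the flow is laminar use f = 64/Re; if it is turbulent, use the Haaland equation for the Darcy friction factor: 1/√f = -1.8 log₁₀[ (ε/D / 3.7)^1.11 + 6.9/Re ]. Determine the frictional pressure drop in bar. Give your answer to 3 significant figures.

Q = 953 L/s = 953/1000 = 0.953 m³/s.
Cross-sectional area A = πD²/4 = π(0.376)²/4 = 0.111 m²; mean velocity V = Q/A = 0.953/0.111 = 8.583 m/s.
Reynolds number Re = ρVD/μ = 1710 · 8.583 · 0.376 / 0.00326 = 1.693e+06.
Re > 4000 → turbulent. Relative roughness ε/D = 0.000168/0.376 = 0.000447. Haaland: 1/√f = -1.8 log₁₀[(0.000447/3.7)^1.11 + 6.9/1.693e+06] = -1.8 log₁₀[4.48e-05 + 4.08e-06] = 7.76, so f = 0.01661.
Darcy-Weisbach: ΔP = f(L/D)(ρV²/2) = 0.01661·(1560/0.376)·(1710·8.583²/2) = 0.01661·4149·6.298e+04 = 4.339e+06 Pa.
ΔP = 4.339e+06 Pa = 43.4 bar.

ΔP ≈ 43.4 bar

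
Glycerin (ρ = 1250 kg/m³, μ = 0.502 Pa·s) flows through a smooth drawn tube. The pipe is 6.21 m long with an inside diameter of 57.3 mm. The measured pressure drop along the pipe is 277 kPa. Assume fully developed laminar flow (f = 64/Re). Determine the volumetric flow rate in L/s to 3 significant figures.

For laminar flow, f = 64/Re with Re = ρVD/μ, so Darcy-Weisbach reduces to ΔP = 32μLV/D². Solving for V: V = ΔP·D²/(32μL) = 2.77e+05·(0.0573)²/(32·0.502·6.21) = 9.117 m/s.
Check: Re = ρVD/μ = 1250·9.117·0.0573/0.502 = 1301 < 2300, so the laminar assumption holds.
Q = V·A = 9.117·(π/4·0.0573²) = 0.02351 m³/s = 23.5 L/s.

Q ≈ 23.5 L/s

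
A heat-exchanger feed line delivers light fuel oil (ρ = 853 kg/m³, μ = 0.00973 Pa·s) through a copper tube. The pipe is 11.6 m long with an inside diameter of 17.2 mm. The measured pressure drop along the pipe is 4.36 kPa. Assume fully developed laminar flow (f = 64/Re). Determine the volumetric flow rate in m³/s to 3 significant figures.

Q ≈ 8.30×10^-5 m³/s

For laminar flow, f = 64/Re with Re = ρVD/μ, so Darcy-Weisbach reduces to ΔP = 32μLV/D². Solving for V: V = ΔP·D²/(32μL) = 4360·(0.0172)²/(32·0.00973·11.6) = 0.3571 m/s.
Check: Re = ρVD/μ = 853·0.3571·0.0172/0.00973 = 538.5 < 2300, so the laminar assumption holds.
Q = V·A = 0.3571·(π/4·0.0172²) = 8.298e-05 m³/s = 8.30×10^-5 m³/s.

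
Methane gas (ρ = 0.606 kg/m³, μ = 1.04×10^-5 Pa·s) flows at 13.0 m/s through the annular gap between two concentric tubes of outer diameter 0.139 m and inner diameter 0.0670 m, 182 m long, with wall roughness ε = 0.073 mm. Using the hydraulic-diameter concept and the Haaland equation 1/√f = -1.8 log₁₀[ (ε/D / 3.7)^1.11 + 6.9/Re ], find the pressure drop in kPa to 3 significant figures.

Hydraulic diameter D_h = 4A/P = D_o - D_i = 0.139 - 0.067 = 0.072 m.
Re = ρVD_h/μ = 0.606·13·0.072/1.04e-05 = 5.454e+04.
ε/D_h = 7.3e-05/0.072 = 0.00101; Haaland gives 1/√f = -1.8 log₁₀[0.000111+0.000127] = 6.523, so f = 0.0235.
ΔP = f(L/D_h)(ρV²/2) = 0.0235·182/0.072·51.21 = 3042 Pa.
ΔP = 3.04 kPa.

ΔP ≈ 3.04 kPa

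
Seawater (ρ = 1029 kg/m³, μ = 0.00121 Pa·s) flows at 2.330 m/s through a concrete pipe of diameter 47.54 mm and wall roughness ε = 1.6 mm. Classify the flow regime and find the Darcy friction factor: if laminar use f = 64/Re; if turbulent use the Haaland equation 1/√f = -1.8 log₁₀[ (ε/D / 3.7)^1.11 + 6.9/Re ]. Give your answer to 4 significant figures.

f ≈ 0.06044

Re = ρVD/μ = 1029·2.33·0.04754/0.00121 = 9.42e+04.
Re > 4000 → turbulent. ε/D = 0.0016/0.04754 = 0.0337; Haaland: 1/√f = -1.8 log₁₀[0.00542 + 7.32e-05] = 4.068, so f = 0.06044.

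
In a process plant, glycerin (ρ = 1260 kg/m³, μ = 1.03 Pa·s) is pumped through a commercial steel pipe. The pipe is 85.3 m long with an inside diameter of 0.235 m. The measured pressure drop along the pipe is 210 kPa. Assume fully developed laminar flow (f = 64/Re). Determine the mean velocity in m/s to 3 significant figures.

V ≈ 4.12 m/s

For laminar flow, f = 64/Re with Re = ρVD/μ, so Darcy-Weisbach reduces to ΔP = 32μLV/D². Solving for V: V = ΔP·D²/(32μL) = 2.1e+05·(0.235)²/(32·1.03·85.3) = 4.125 m/s.
Check: Re = ρVD/μ = 1260·4.125·0.235/1.03 = 1186 < 2300, so the laminar assumption holds.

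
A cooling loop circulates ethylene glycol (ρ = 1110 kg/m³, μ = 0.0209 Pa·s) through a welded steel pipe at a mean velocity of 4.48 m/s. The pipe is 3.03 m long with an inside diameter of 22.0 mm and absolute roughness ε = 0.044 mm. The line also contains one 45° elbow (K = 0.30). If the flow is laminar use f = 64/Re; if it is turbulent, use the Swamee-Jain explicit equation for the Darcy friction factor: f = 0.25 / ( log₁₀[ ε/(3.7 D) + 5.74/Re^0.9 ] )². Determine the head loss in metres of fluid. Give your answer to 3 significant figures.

Reynolds number Re = ρVD/μ = 1110 · 4.48 · 0.022 / 0.0209 = 5235.
Re > 4000 → turbulent. Relative roughness ε/D = 4.4e-05/0.022 = 0.002. Swamee-Jain: f = 0.25/(log₁₀[0.002/3.7 + 5.74/5235^0.9])² = 0.25/(log₁₀[0.000541 + 0.00258])² = 0.25/(-2.506)² = 0.03982.
Total minor-loss coefficient ΣK = 1·0.3 = 0.3.
ΔP = [f·L/D + ΣK]·(ρV²/2) = [0.03982·3.03/0.022 + 0.3]·(1110·4.48²/2) = [5.485 + 0.3]·1.114e+04 = 6.444e+04 Pa.
Head loss h_f = ΔP/(ρg) = 6.444e+04/(1110·9.81) = 5.92 m.

h_f ≈ 5.92 m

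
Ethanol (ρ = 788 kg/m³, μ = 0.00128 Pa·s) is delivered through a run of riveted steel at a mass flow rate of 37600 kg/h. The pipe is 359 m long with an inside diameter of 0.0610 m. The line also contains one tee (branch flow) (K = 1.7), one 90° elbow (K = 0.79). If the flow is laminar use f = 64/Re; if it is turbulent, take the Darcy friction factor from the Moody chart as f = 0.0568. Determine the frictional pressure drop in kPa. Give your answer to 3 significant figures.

ṁ = 37600 kg/h = 37600/3600 = 10.44 kg/s.
A = πD²/4 = π(0.061)²/4 = 0.002922 m²; mean velocity V = ṁ/(ρA) = 10.44/(788 · 0.002922) = 4.535 m/s.
Reynolds number Re = ρVD/μ = 788 · 4.535 · 0.061 / 0.00128 = 1.703e+05.
Re > 4000 → turbulent; use the Moody-chart value f = 0.0568.
Total minor-loss coefficient ΣK = 1·1.7 + 1·0.79 = 2.49.
ΔP = [f·L/D + ΣK]·(ρV²/2) = [0.0568·359/0.061 + 2.49]·(788·4.535²/2) = [334.3 + 2.49]·8104 = 2.729e+06 Pa.
ΔP = 2.729e+06 Pa = 2730 kPa.

ΔP ≈ 2730 kPa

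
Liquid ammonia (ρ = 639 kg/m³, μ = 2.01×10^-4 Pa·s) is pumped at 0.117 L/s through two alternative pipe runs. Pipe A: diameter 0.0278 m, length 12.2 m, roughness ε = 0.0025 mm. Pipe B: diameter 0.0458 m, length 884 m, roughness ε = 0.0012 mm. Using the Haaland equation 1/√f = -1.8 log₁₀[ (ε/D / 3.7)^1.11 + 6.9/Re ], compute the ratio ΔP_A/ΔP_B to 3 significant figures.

Pipe A: V = Q/A = 0.000117/0.000607 = 0.1928 m/s; Re = 1.704e+04; ε/D = 8.99e-05; Haaland → f = 0.02694; ΔP_A = f(L/D)(ρV²/2) = 140.4 Pa.
Pipe B: V = Q/A = 0.000117/0.001647 = 0.07102 m/s; Re = 1.034e+04; ε/D = 2.62e-05; Haaland → f = 0.03063; ΔP_B = f(L/D)(ρV²/2) = 952.6 Pa.
ΔP_A/ΔP_B = 140.4/952.6 = 0.147.

ΔP_A/ΔP_B ≈ 0.147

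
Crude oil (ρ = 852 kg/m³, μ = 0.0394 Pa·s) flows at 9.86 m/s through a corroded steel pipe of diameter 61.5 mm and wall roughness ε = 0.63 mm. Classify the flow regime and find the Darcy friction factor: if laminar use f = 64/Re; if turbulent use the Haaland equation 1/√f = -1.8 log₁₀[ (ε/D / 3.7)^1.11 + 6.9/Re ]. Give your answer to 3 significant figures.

Re = ρVD/μ = 852·9.86·0.0615/0.0394 = 1.311e+04.
Re > 4000 → turbulent. ε/D = 0.00063/0.0615 = 0.0102; Haaland: 1/√f = -1.8 log₁₀[0.00145 + 0.000526] = 4.868, so f = 0.0422.

f ≈ 0.0422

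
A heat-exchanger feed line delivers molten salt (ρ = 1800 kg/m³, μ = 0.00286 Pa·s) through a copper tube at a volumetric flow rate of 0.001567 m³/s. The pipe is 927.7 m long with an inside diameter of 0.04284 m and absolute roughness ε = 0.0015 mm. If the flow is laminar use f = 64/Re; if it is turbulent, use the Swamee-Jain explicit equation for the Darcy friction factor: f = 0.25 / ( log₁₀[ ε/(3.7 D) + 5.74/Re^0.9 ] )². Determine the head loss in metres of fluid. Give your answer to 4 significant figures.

h_f ≈ 30.80 m

Cross-sectional area A = πD²/4 = π(0.04284)²/4 = 0.001441 m²; mean velocity V = Q/A = 0.001567/0.001441 = 1.087 m/s.
Reynolds number Re = ρVD/μ = 1800 · 1.087 · 0.04284 / 0.00286 = 2.931e+04.
Re > 4000 → turbulent. Relative roughness ε/D = 1.5e-06/0.04284 = 3.5e-05. Swamee-Jain: f = 0.25/(log₁₀[3.5e-05/3.7 + 5.74/2.931e+04^0.9])² = 0.25/(log₁₀[9.46e-06 + 0.000548])² = 0.25/(-3.254)² = 0.02361.
Darcy-Weisbach: ΔP = f(L/D)(ρV²/2) = 0.02361·(927.7/0.04284)·(1800·1.087²/2) = 0.02361·2.165e+04·1064 = 5.438e+05 Pa.
Head loss h_f = ΔP/(ρg) = 5.438e+05/(1800·9.81) = 30.80 m.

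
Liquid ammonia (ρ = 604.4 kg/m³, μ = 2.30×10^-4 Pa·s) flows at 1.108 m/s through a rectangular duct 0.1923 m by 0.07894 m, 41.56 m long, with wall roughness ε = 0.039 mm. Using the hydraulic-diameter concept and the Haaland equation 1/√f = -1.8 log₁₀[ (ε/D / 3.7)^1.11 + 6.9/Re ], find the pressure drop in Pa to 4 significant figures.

Hydraulic diameter D_h = 4A/P = 4·(0.1923·0.07894)/(2·(0.1923+0.07894)) = 0.06072/0.5425 = 0.1119 m.
Re = ρVD_h/μ = 604.4·1.108·0.1119/0.00023 = 3.259e+05.
ε/D_h = 3.9e-05/0.1119 = 0.000348; Haaland gives 1/√f = -1.8 log₁₀[3.4e-05+2.12e-05] = 7.665, so f = 0.01702.
ΔP = f(L/D_h)(ρV²/2) = 0.01702·41.56/0.1119·371 = 2344 Pa.

ΔP ≈ 2344 Pa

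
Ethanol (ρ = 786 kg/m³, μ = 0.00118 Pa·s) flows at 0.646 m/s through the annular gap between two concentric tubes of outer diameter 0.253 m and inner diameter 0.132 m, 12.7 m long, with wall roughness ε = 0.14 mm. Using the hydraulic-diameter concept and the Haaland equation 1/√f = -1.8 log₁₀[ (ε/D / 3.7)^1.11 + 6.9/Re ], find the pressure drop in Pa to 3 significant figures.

ΔP ≈ 414 Pa

Hydraulic diameter D_h = 4A/P = D_o - D_i = 0.253 - 0.132 = 0.121 m.
Re = ρVD_h/μ = 786·0.646·0.121/0.00118 = 5.207e+04.
ε/D_h = 0.00014/0.121 = 0.00116; Haaland gives 1/√f = -1.8 log₁₀[0.000129+0.000133] = 6.449, so f = 0.02404.
ΔP = f(L/D_h)(ρV²/2) = 0.02404·12.7/0.121·164 = 413.9 Pa.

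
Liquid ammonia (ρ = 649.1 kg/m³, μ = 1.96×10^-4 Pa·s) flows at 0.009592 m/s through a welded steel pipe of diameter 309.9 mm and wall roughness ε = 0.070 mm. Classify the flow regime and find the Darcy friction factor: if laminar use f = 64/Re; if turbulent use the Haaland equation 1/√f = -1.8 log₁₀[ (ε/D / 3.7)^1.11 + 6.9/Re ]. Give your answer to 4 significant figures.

f ≈ 0.03127

Re = ρVD/μ = 649.1·0.009592·0.3099/0.000196 = 9844.
Re > 4000 → turbulent. ε/D = 7e-05/0.3099 = 0.000226; Haaland: 1/√f = -1.8 log₁₀[2.1e-05 + 0.000701] = 5.655, so f = 0.03127.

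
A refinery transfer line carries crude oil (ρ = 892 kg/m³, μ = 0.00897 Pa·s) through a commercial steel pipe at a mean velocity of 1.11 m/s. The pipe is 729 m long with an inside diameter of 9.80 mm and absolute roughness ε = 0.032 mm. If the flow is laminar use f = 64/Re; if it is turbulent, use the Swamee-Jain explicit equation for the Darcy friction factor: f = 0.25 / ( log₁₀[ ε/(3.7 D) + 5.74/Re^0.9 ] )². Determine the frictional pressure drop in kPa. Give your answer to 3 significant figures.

Reynolds number Re = ρVD/μ = 892 · 1.11 · 0.0098 / 0.00897 = 1082.
Re < 2300 → laminar flow, so f = 64/Re = 64/1082 = 0.05916 (the turbulent correlation is not needed).
Darcy-Weisbach: ΔP = f(L/D)(ρV²/2) = 0.05916·(729/0.0098)·(892·1.11²/2) = 0.05916·7.439e+04·549.5 = 2.418e+06 Pa.
ΔP = 2.418e+06 Pa = 2420 kPa.

ΔP ≈ 2420 kPa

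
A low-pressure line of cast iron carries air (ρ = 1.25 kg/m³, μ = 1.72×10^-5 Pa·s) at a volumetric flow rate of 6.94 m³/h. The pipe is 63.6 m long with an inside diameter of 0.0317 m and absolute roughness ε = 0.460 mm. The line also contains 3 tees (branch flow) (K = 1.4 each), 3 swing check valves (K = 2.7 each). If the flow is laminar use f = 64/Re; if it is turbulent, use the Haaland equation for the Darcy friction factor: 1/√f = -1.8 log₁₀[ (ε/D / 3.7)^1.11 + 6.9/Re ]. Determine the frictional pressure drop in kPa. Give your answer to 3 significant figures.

ΔP ≈ 0.423 kPa

Q = 6.94 m³/h = 6.94/3600 = 0.001928 m³/s.
Cross-sectional area A = πD²/4 = π(0.0317)²/4 = 0.0007892 m²; mean velocity V = Q/A = 0.001928/0.0007892 = 2.443 m/s.
Reynolds number Re = ρVD/μ = 1.25 · 2.443 · 0.0317 / 1.72e-05 = 5627.
Re > 4000 → turbulent. Relative roughness ε/D = 0.00046/0.0317 = 0.0145. Haaland: 1/√f = -1.8 log₁₀[(0.0145/3.7)^1.11 + 6.9/5627] = -1.8 log₁₀[0.00213 + 0.00123] = 4.453, so f = 0.05043.
Total minor-loss coefficient ΣK = 3·1.4 + 3·2.7 = 12.3.
ΔP = [f·L/D + ΣK]·(ρV²/2) = [0.05043·63.6/0.0317 + 12.3]·(1.25·2.443²/2) = [101.2 + 12.3]·3.729 = 423.1 Pa.
ΔP = 423.1 Pa = 0.423 kPa.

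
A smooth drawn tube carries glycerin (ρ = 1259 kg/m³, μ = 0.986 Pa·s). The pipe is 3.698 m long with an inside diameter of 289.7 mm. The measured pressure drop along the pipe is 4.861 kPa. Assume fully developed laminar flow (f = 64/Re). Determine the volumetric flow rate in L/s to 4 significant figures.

For laminar flow, f = 64/Re with Re = ρVD/μ, so Darcy-Weisbach reduces to ΔP = 32μLV/D². Solving for V: V = ΔP·D²/(32μL) = 4861·(0.2897)²/(32·0.986·3.698) = 3.496 m/s.
Check: Re = ρVD/μ = 1259·3.496·0.2897/0.986 = 1293 < 2300, so the laminar assumption holds.
Q = V·A = 3.496·(π/4·0.2897²) = 0.2305 m³/s = 230.5 L/s.

Q ≈ 230.5 L/s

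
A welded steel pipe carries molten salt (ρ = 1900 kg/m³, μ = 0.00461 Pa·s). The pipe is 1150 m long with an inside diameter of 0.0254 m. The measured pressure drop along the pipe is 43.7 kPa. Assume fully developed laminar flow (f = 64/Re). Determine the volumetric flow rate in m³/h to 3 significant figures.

Q ≈ 0.303 m³/h

For laminar flow, f = 64/Re with Re = ρVD/μ, so Darcy-Weisbach reduces to ΔP = 32μLV/D². Solving for V: V = ΔP·D²/(32μL) = 4.37e+04·(0.0254)²/(32·0.00461·1150) = 0.1662 m/s.
Check: Re = ρVD/μ = 1900·0.1662·0.0254/0.00461 = 1740 < 2300, so the laminar assumption holds.
Q = V·A = 0.1662·(π/4·0.0254²) = 8.421e-05 m³/s = 0.303 m³/h.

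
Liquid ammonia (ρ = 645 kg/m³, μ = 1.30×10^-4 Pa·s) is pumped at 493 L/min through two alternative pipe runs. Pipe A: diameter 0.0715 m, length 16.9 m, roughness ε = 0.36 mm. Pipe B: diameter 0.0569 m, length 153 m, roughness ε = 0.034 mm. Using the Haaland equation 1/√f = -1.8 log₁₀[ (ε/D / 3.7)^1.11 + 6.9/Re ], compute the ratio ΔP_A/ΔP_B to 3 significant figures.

ΔP_A/ΔP_B ≈ 0.0605

Pipe A: V = Q/A = 0.008217/0.004015 = 2.046 m/s; Re = 7.26e+05; ε/D = 0.00503; Haaland → f = 0.03061; ΔP_A = f(L/D)(ρV²/2) = 9772 Pa.
Pipe B: V = Q/A = 0.008217/0.002543 = 3.231 m/s; Re = 9.122e+05; ε/D = 0.000598; Haaland → f = 0.01785; ΔP_B = f(L/D)(ρV²/2) = 1.616e+05 Pa.
ΔP_A/ΔP_B = 9772/1.616e+05 = 0.0605.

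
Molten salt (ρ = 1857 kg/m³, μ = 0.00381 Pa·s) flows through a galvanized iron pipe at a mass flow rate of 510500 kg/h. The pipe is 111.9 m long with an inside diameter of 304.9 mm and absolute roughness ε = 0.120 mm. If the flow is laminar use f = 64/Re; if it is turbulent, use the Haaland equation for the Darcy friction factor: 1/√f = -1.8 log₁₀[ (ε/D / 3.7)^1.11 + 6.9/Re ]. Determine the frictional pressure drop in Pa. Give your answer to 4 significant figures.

ΔP ≈ 6913 Pa

ṁ = 510500 kg/h = 510500/3600 = 141.8 kg/s.
A = πD²/4 = π(0.3049)²/4 = 0.07301 m²; mean velocity V = ṁ/(ρA) = 141.8/(1857 · 0.07301) = 1.046 m/s.
Reynolds number Re = ρVD/μ = 1857 · 1.046 · 0.3049 / 0.00381 = 1.554e+05.
Re > 4000 → turbulent. Relative roughness ε/D = 0.00012/0.3049 = 0.000394. Haaland: 1/√f = -1.8 log₁₀[(0.000394/3.7)^1.11 + 6.9/1.554e+05] = -1.8 log₁₀[3.89e-05 + 4.44e-05] = 7.343, so f = 0.01855.
Darcy-Weisbach: ΔP = f(L/D)(ρV²/2) = 0.01855·(111.9/0.3049)·(1857·1.046²/2) = 0.01855·367·1016 = 6913 Pa.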